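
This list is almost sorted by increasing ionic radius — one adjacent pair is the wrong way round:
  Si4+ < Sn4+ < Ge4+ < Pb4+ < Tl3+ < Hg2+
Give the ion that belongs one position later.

Sn4+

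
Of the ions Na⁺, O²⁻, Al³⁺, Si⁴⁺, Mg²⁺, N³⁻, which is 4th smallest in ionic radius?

Isoelectronic series (10 e⁻ each). Size is set by nuclear charge: more protons means a smaller ion. Si⁴⁺ (Z=14), Al³⁺ (Z=13), Mg²⁺ (Z=12), Na⁺ (Z=11), O²⁻ (Z=8), N³⁻ (Z=7).
Ordering: Si⁴⁺ < Al³⁺ < Mg²⁺ < Na⁺ < O²⁻ < N³⁻. The 4th smallest is Na⁺.

Na⁺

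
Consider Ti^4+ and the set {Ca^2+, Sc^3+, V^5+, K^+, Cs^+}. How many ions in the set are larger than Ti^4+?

4

Work out protons and electrons: V^5+: 18 e⁻, Z=23, Ti^4+: 18 e⁻, Z=22, Sc^3+: 18 e⁻, Z=21, Ca^2+: 18 e⁻, Z=20, K^+: 18 e⁻, Z=19, Cs^+: 54 e⁻, Z=55. V^5+ < Ti^4+ (isoelectronic, higher Z=23 is smaller); Ti^4+ < Sc^3+ (isoelectronic, higher Z=22 is smaller); Sc^3+ < Ca^2+ (both 18 e⁻, Z=21>20); Ca^2+ < K^+ (both 18 e⁻, Z=20>19); K^+ < Cs^+ (same group, 2 shells fewer).
Ordering all of them (including Ti^4+) by radius gives V^5+ < Ti^4+ < Sc^3+ < Ca^2+ < K^+ < Cs^+. That's 4.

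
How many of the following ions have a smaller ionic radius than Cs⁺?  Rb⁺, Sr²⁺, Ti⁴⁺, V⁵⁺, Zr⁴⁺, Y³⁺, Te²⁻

6

V⁵⁺ (Z=23, 18 e⁻), Ti⁴⁺ (Z=22, 18 e⁻), Zr⁴⁺ (Z=40, 36 e⁻), Y³⁺ (Z=39, 36 e⁻), Sr²⁺ (Z=38, 36 e⁻), Rb⁺ (Z=37, 36 e⁻), Cs⁺ (Z=55, 54 e⁻), Te²⁻ (Z=52, 54 e⁻). V⁵⁺ < Ti⁴⁺ (isoelectronic, higher Z=23 is smaller); Ti⁴⁺ < Zr⁴⁺ (same group, 1 shell fewer); Zr⁴⁺ < Y³⁺ (both 36 e⁻, Z=40>39); Y³⁺ < Sr²⁺ (isoelectronic, higher Z=39 is smaller); Sr²⁺ < Rb⁺ (isoelectronic, higher Z=38 is smaller); Rb⁺ < Cs⁺ (same group, period 5 vs 6); Cs⁺ < Te²⁻ (both 54 e⁻, Z=55>52).
Ordering all of them (including Cs⁺) by radius gives V⁵⁺ < Ti⁴⁺ < Zr⁴⁺ < Y³⁺ < Sr²⁺ < Rb⁺ < Cs⁺ < Te²⁻. So 6 are smaller.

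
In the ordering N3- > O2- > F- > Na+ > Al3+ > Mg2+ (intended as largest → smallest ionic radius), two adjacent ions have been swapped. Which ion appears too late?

Mg2+

Scanning neighbour by neighbour, only Al3+/Mg2+ violates a trend: both have 10 electrons but Z(Al)=13 > Z(Mg)=12, so Al3+ should be the smaller of the two. That makes Mg2+ the one sitting a position late relative to where it belongs.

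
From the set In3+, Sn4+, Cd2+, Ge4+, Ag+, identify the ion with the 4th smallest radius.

Cd2+

First list Z and electron count for each: Ge4+: 28 e⁻, Z=32, Sn4+: 46 e⁻, Z=50, In3+: 46 e⁻, Z=49, Cd2+: 46 e⁻, Z=48, Ag+: 46 e⁻, Z=47. Ge4+ < Sn4+ (same group, period 4 vs 5); Sn4+ < In3+ (both 46 e⁻, Z=50>49); In3+ < Cd2+ (both 46 e⁻, Z=49>48); Cd2+ < Ag+ (isoelectronic, higher Z=48 is smaller).
So the order is Ge4+ < Sn4+ < In3+ < Cd2+ < Ag+; the 4th-smallest ion is Cd2+.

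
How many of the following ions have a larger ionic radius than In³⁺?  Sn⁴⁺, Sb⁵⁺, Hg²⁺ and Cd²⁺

First list Z and electron count for each: Sb⁵⁺ (Z=51, 46 e⁻), Sn⁴⁺ (Z=50, 46 e⁻), In³⁺ (Z=49, 46 e⁻), Cd²⁺ (Z=48, 46 e⁻), Hg²⁺ (Z=80, 78 e⁻). Sb⁵⁺ < Sn⁴⁺ (isoelectronic, higher Z=51 is smaller); Sn⁴⁺ < In³⁺ (both 46 e⁻, Z=50>49); In³⁺ < Cd²⁺ (both 46 e⁻, Z=49>48); Cd²⁺ < Hg²⁺ (same group, period 5 vs 6).
Placing each against In³⁺: smaller — Sb⁵⁺, Sn⁴⁺; larger — Cd²⁺, Hg²⁺. That's 2.

2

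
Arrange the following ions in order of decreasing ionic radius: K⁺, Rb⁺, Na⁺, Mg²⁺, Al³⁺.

Rb⁺ > K⁺ > Na⁺ > Mg²⁺ > Al³⁺

Electron counts and nuclear charges: Al³⁺ (Z=13, 10 e⁻), Mg²⁺ (Z=12, 10 e⁻), Na⁺ (Z=11, 10 e⁻), K⁺ (Z=19, 18 e⁻), Rb⁺ (Z=37, 36 e⁻). Al³⁺ < Mg²⁺ (isoelectronic, higher Z=13 is smaller); Mg²⁺ < Na⁺ (isoelectronic, higher Z=12 is smaller); Na⁺ < K⁺ (same group, 1 shell fewer); K⁺ < Rb⁺ (same group, 1 shell fewer).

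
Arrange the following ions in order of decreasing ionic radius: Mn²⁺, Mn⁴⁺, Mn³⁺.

Mn²⁺ > Mn³⁺ > Mn⁴⁺

These are all Mn ions. Removing more electrons (higher positive charge) pulls the remaining electrons in closer, so Mn⁴⁺ is smallest and Mn²⁺ is largest.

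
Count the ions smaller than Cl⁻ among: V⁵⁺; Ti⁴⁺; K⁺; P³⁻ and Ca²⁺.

4

Isoelectronic series (18 e⁻ each). Size is set by nuclear charge: more protons means a smaller ion. V⁵⁺ (Z=23), Ti⁴⁺ (Z=22), Ca²⁺ (Z=20), K⁺ (Z=19), Cl⁻ (Z=17), P³⁻ (Z=15).
Ordering all of them (including Cl⁻) by radius gives V⁵⁺ < Ti⁴⁺ < Ca²⁺ < K⁺ < Cl⁻ < P³⁻. So 4 are smaller.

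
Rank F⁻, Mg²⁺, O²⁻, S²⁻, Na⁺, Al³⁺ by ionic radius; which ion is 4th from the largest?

Work out protons and electrons: Al³⁺ has 10 e⁻ (Z=13), Mg²⁺ has 10 e⁻ (Z=12), Na⁺ has 10 e⁻ (Z=11), F⁻ has 10 e⁻ (Z=9), O²⁻ has 10 e⁻ (Z=8), S²⁻ has 18 e⁻ (Z=16). Al³⁺ < Mg²⁺ (isoelectronic, higher Z=13 is smaller); Mg²⁺ < Na⁺ (isoelectronic, higher Z=12 is smaller); Na⁺ < F⁻ (isoelectronic, higher Z=11 is smaller); F⁻ < O²⁻ (isoelectronic, higher Z=9 is smaller); O²⁻ < S²⁻ (same group, 1 shell fewer).
That gives Al³⁺ < Mg²⁺ < Na⁺ < F⁻ < O²⁻ < S²⁻. From the largest end, number 4 is Na⁺.

Na⁺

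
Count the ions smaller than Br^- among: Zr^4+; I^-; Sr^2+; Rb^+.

3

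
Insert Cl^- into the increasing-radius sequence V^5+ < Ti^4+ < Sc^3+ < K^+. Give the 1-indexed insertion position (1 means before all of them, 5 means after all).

5

Each ion has 18 electrons. The ranking follows nuclear charge in reverse — greater Z gives a smaller radius. V^5+ (Z=23), Ti^4+ (Z=22), Sc^3+ (Z=21), K^+ (Z=19), Cl^- (Z=17).
Merged order: V^5+ < Ti^4+ < Sc^3+ < K^+ < Cl^- — Cl^- is number 5.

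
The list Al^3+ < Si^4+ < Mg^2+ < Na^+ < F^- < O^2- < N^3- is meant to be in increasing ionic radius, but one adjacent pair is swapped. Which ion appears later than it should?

Si^4+

Check each adjacent pair. Al^3+ and Si^4+ are reversed: they are isoelectronic (10 e⁻) and Si has more protons than Al (14 vs 13), making Si^4+ smaller. No other neighbouring pair contradicts the periodic trends, so Si^4+ is the ion listed too late.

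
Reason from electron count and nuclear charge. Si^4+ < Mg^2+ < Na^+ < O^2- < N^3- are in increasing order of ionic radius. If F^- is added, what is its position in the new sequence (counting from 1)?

All of these have 10 electrons (isoelectronic). With the same electron cloud, the ion with the most protons pulls it in tightest. Nuclear charges: Si^4+ (Z=14), Mg^2+ (Z=12), Na^+ (Z=11), F^- (Z=9), O^2- (Z=8), N^3- (Z=7). Highest Z is smallest.
The complete sequence is Si^4+ < Mg^2+ < Na^+ < F^- < O^2- < N^3-. F^- sits at position 4.

4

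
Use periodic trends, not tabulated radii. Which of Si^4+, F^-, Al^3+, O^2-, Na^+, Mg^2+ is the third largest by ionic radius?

Na^+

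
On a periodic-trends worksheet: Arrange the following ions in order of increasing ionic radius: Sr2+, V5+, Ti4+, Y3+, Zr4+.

V5+ < Ti4+ < Zr4+ < Y3+ < Sr2+

V5+ has 18 e⁻ (Z=23), Ti4+ has 18 e⁻ (Z=22), Zr4+ has 36 e⁻ (Z=40), Y3+ has 36 e⁻ (Z=39), Sr2+ has 36 e⁻ (Z=38). V5+ < Ti4+ (both 18 e⁻, Z=23>22); Ti4+ < Zr4+ (same group, 1 shell fewer); Zr4+ < Y3+ (isoelectronic, higher Z=40 is smaller); Y3+ < Sr2+ (both 36 e⁻, Z=39>38).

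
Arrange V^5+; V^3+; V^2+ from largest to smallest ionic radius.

V^2+ > V^3+ > V^5+

These are all V ions. Removing more electrons (higher positive charge) pulls the remaining electrons in closer, so V^5+ is smallest and V^2+ is largest.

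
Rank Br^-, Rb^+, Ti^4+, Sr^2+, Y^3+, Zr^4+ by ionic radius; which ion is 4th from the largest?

Y^3+

Ti^4+ has 18 e⁻ (Z=22), Zr^4+ has 36 e⁻ (Z=40), Y^3+ has 36 e⁻ (Z=39), Sr^2+ has 36 e⁻ (Z=38), Rb^+ has 36 e⁻ (Z=37), Br^- has 36 e⁻ (Z=35). Ti^4+ < Zr^4+ (same group, 1 shell fewer); Zr^4+ < Y^3+ (isoelectronic, higher Z=40 is smaller); Y^3+ < Sr^2+ (isoelectronic, higher Z=39 is smaller); Sr^2+ < Rb^+ (isoelectronic, higher Z=38 is smaller); Rb^+ < Br^- (both 36 e⁻, Z=37>35).
Ordering: Ti^4+ < Zr^4+ < Y^3+ < Sr^2+ < Rb^+ < Br^-. The 4th largest is Y^3+.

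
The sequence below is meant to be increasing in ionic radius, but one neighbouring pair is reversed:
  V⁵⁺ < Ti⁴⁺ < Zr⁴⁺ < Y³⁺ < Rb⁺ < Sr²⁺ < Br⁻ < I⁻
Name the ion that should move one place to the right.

Rb⁺

Check each adjacent pair. Rb⁺ and Sr²⁺ are reversed: both have 36 electrons but Z(Sr)=38 > Z(Rb)=37, so Sr²⁺ should be the smaller of the two. No other neighbouring pair contradicts the periodic trends, so Rb⁺ is the ion listed too early.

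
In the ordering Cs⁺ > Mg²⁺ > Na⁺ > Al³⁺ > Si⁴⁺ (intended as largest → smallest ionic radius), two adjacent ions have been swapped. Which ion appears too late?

Na⁺

Scanning neighbour by neighbour, only Mg²⁺/Na⁺ violates a trend: both have 10 electrons but Z(Mg)=12 > Z(Na)=11, so Mg²⁺ should be the smaller of the two. That makes Na⁺ the one sitting a position late relative to where it belongs.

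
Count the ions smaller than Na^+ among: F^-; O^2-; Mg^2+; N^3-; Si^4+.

These species are isoelectronic with 10 electrons. The only difference is the number of protons: Si^4+ (Z=14), Mg^2+ (Z=12), Na^+ (Z=11), F^- (Z=9), O^2- (Z=8), N^3- (Z=7). The strongest nuclear pull (Si^4+) gives the smallest ion.
Ordering all of them (including Na^+) by radius gives Si^4+ < Mg^2+ < Na^+ < F^- < O^2- < N^3-. So 2 are smaller.

2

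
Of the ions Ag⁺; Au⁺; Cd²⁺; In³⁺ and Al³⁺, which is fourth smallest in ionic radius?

Ag⁺

Al³⁺ (Z=13, 10 e⁻), In³⁺ (Z=49, 46 e⁻), Cd²⁺ (Z=48, 46 e⁻), Ag⁺ (Z=47, 46 e⁻), Au⁺ (Z=79, 78 e⁻). Al³⁺ < In³⁺ (same group, 2 shells fewer); In³⁺ < Cd²⁺ (both 46 e⁻, Z=49>48); Cd²⁺ < Ag⁺ (both 46 e⁻, Z=48>47); Ag⁺ < Au⁺ (same group, period 5 vs 6).
Full ascending order: Al³⁺ < In³⁺ < Cd²⁺ < Ag⁺ < Au⁺. Counting from the smallest, position 4 is Ag⁺.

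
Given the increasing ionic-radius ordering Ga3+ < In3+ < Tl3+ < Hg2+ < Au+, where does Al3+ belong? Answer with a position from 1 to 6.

1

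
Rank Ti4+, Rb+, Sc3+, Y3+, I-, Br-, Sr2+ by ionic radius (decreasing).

I- > Br- > Rb+ > Sr2+ > Y3+ > Sc3+ > Ti4+

Electron counts and nuclear charges: Ti4+ has 18 e⁻ (Z=22), Sc3+ has 18 e⁻ (Z=21), Y3+ has 36 e⁻ (Z=39), Sr2+ has 36 e⁻ (Z=38), Rb+ has 36 e⁻ (Z=37), Br- has 36 e⁻ (Z=35), I- has 54 e⁻ (Z=53). Ti4+ < Sc3+ (both 18 e⁻, Z=22>21); Sc3+ < Y3+ (same group, period 4 vs 5); Y3+ < Sr2+ (isoelectronic, higher Z=39 is smaller); Sr2+ < Rb+ (both 36 e⁻, Z=38>37); Rb+ < Br- (isoelectronic, higher Z=37 is smaller); Br- < I- (same group, period 4 vs 5).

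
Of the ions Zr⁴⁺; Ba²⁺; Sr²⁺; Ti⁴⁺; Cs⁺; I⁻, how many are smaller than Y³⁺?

Electron counts and nuclear charges: Ti⁴⁺ (Z=22, 18 e⁻), Zr⁴⁺ (Z=40, 36 e⁻), Y³⁺ (Z=39, 36 e⁻), Sr²⁺ (Z=38, 36 e⁻), Ba²⁺ (Z=56, 54 e⁻), Cs⁺ (Z=55, 54 e⁻), I⁻ (Z=53, 54 e⁻). Ti⁴⁺ < Zr⁴⁺ (same group, period 4 vs 5); Zr⁴⁺ < Y³⁺ (isoelectronic, higher Z=40 is smaller); Y³⁺ < Sr²⁺ (both 36 e⁻, Z=39>38); Sr²⁺ < Ba²⁺ (same group, 1 shell fewer); Ba²⁺ < Cs⁺ (both 54 e⁻, Z=56>55); Cs⁺ < I⁻ (both 54 e⁻, Z=55>53).
Ordering all of them (including Y³⁺) by radius gives Ti⁴⁺ < Zr⁴⁺ < Y³⁺ < Sr²⁺ < Ba²⁺ < Cs⁺ < I⁻. Count: 2.

2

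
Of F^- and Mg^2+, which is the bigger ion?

Each ion has 10 electrons. The ranking follows nuclear charge in reverse — greater Z gives a smaller radius. Mg^2+ (Z=12), F^- (Z=9).

F^-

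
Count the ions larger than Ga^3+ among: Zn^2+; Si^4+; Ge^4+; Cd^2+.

2

Work out protons and electrons: Si^4+ (Z=14, 10 e⁻), Ge^4+ (Z=32, 28 e⁻), Ga^3+ (Z=31, 28 e⁻), Zn^2+ (Z=30, 28 e⁻), Cd^2+ (Z=48, 46 e⁻). Si^4+ < Ge^4+ (same group, period 3 vs 4); Ge^4+ < Ga^3+ (both 28 e⁻, Z=32>31); Ga^3+ < Zn^2+ (isoelectronic, higher Z=31 is smaller); Zn^2+ < Cd^2+ (same group, period 4 vs 5).
Ordering all of them (including Ga^3+) by radius gives Si^4+ < Ge^4+ < Ga^3+ < Zn^2+ < Cd^2+. That's 2.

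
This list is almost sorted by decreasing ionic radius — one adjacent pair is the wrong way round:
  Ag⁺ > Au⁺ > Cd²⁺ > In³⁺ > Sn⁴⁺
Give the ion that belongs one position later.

Ag⁺

Check each adjacent pair. Ag⁺ and Au⁺ are reversed: Ag⁺ and Au⁺ are in one column with the same charge; the lighter period-5 ion has one fewer shell and is smaller. No other neighbouring pair contradicts the periodic trends, so Ag⁺ is the ion listed too early.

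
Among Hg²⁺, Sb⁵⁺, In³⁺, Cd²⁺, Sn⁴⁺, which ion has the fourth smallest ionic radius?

Cd²⁺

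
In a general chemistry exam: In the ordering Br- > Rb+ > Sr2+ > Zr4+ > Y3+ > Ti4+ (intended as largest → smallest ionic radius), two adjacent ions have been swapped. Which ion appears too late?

The pair Zr4+, Y3+ is the wrong way round — both have 36 electrons but Z(Zr)=40 > Z(Y)=39, so Zr4+ should be the smaller of the two. All other adjacent pairs agree with periodic trends, so Y3+ is the misplaced ion.

Y3+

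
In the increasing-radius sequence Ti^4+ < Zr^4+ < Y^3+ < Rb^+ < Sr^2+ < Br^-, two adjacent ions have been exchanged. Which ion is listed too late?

Sr^2+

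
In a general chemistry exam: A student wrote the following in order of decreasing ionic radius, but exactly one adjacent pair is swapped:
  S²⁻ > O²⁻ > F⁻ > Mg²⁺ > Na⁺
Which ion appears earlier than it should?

Mg²⁺

Scanning neighbour by neighbour, only Mg²⁺/Na⁺ violates a trend: they are isoelectronic (10 e⁻) and Mg has more protons than Na (12 vs 11), making Mg²⁺ smaller. That makes Mg²⁺ the one sitting a position early relative to where it belongs.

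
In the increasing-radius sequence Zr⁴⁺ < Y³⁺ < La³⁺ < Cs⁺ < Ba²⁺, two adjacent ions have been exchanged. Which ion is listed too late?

Ba²⁺

Compare adjacent ions: both have 54 electrons but Z(Ba)=56 > Z(Cs)=55, so Ba²⁺ should be the smaller of the two — yet in this increasing list Cs⁺ sits before Ba²⁺. Nothing else is reversed, so Ba²⁺ should move one place to the left.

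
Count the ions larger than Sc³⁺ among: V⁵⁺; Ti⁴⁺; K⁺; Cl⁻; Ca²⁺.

3

Isoelectronic series (18 e⁻ each). Size is set by nuclear charge: more protons means a smaller ion. V⁵⁺ (Z=23), Ti⁴⁺ (Z=22), Sc³⁺ (Z=21), Ca²⁺ (Z=20), K⁺ (Z=19), Cl⁻ (Z=17).
Overall: V⁵⁺ < Ti⁴⁺ < Sc³⁺ < Ca²⁺ < K⁺ < Cl⁻. Sc³⁺ has 2 below it and 3 above. So 3 are larger.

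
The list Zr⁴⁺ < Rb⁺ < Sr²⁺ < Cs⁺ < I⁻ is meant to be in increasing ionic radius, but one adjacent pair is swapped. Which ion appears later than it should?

Sr²⁺

Scanning neighbour by neighbour, only Rb⁺/Sr²⁺ violates a trend: both have 36 electrons but Z(Sr)=38 > Z(Rb)=37, so Sr²⁺ should be the smaller of the two. That makes Sr²⁺ the one sitting a position late relative to where it belongs.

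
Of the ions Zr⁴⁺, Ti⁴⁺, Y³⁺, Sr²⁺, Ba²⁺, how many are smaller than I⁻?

5

Tabulating Z and e⁻: Ti⁴⁺ (Z=22, 18 e⁻), Zr⁴⁺ (Z=40, 36 e⁻), Y³⁺ (Z=39, 36 e⁻), Sr²⁺ (Z=38, 36 e⁻), Ba²⁺ (Z=56, 54 e⁻), I⁻ (Z=53, 54 e⁻). Ti⁴⁺ < Zr⁴⁺ (same group, period 4 vs 5); Zr⁴⁺ < Y³⁺ (isoelectronic, higher Z=40 is smaller); Y³⁺ < Sr²⁺ (both 36 e⁻, Z=39>38); Sr²⁺ < Ba²⁺ (same group, period 5 vs 6); Ba²⁺ < I⁻ (both 54 e⁻, Z=56>53).
Relative to I⁻, the ions that are smaller are Ti⁴⁺, Zr⁴⁺, Y³⁺, Sr²⁺, Ba²⁺. So 5 are smaller.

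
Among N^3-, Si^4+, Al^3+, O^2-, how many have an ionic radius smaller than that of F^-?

Isoelectronic series (10 e⁻ each). Size is set by nuclear charge: more protons means a smaller ion. Si^4+ (Z=14), Al^3+ (Z=13), F^- (Z=9), O^2- (Z=8), N^3- (Z=7).
Overall: Si^4+ < Al^3+ < F^- < O^2- < N^3-. F^- has 2 below it and 2 above. So 2 are smaller.

2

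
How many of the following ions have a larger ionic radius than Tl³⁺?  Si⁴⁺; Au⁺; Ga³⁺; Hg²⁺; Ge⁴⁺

2

First list Z and electron count for each: Si⁴⁺: 10 e⁻, Z=14, Ge⁴⁺: 28 e⁻, Z=32, Ga³⁺: 28 e⁻, Z=31, Tl³⁺: 78 e⁻, Z=81, Hg²⁺: 78 e⁻, Z=80, Au⁺: 78 e⁻, Z=79. Si⁴⁺ < Ge⁴⁺ (same group, 1 shell fewer); Ge⁴⁺ < Ga³⁺ (both 28 e⁻, Z=32>31); Ga³⁺ < Tl³⁺ (same group, 2 shells fewer); Tl³⁺ < Hg²⁺ (isoelectronic, higher Z=81 is smaller); Hg²⁺ < Au⁺ (isoelectronic, higher Z=80 is smaller).
Placing each against Tl³⁺: smaller — Si⁴⁺, Ge⁴⁺, Ga³⁺; larger — Hg²⁺, Au⁺. So 2 are larger.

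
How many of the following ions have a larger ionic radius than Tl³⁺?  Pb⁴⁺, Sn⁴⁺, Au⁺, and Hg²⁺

2

Electron counts and nuclear charges: Sn⁴⁺: 46 e⁻, Z=50, Pb⁴⁺: 78 e⁻, Z=82, Tl³⁺: 78 e⁻, Z=81, Hg²⁺: 78 e⁻, Z=80, Au⁺: 78 e⁻, Z=79. Sn⁴⁺ < Pb⁴⁺ (same group, period 5 vs 6); Pb⁴⁺ < Tl³⁺ (isoelectronic, higher Z=82 is smaller); Tl³⁺ < Hg²⁺ (both 78 e⁻, Z=81>80); Hg²⁺ < Au⁺ (both 78 e⁻, Z=80>79).
Ordering all of them (including Tl³⁺) by radius gives Sn⁴⁺ < Pb⁴⁺ < Tl³⁺ < Hg²⁺ < Au⁺. That's 2.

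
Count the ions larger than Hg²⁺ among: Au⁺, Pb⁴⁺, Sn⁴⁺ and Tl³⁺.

Sn⁴⁺ has 46 e⁻ (Z=50), Pb⁴⁺ has 78 e⁻ (Z=82), Tl³⁺ has 78 e⁻ (Z=81), Hg²⁺ has 78 e⁻ (Z=80), Au⁺ has 78 e⁻ (Z=79). Sn⁴⁺ < Pb⁴⁺ (same group, period 5 vs 6); Pb⁴⁺ < Tl³⁺ (isoelectronic, higher Z=82 is smaller); Tl³⁺ < Hg²⁺ (both 78 e⁻, Z=81>80); Hg²⁺ < Au⁺ (both 78 e⁻, Z=80>79).
Overall: Sn⁴⁺ < Pb⁴⁺ < Tl³⁺ < Hg²⁺ < Au⁺. Hg²⁺ has 3 below it and 1 above. So 1 is larger.

1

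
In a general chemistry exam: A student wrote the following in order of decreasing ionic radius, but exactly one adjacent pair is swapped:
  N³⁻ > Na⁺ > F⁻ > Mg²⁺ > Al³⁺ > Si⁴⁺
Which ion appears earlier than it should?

Compare adjacent ions: they are isoelectronic (10 e⁻) and Na has more protons than F (11 vs 9), making Na⁺ smaller — yet in this decreasing list Na⁺ sits before F⁻. Nothing else is reversed, so Na⁺ should move one place to the right.

Na⁺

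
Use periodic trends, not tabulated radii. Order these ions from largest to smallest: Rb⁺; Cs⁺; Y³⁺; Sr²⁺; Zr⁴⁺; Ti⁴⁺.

Cs⁺ > Rb⁺ > Sr²⁺ > Y³⁺ > Zr⁴⁺ > Ti⁴⁺

Electron counts and nuclear charges: Ti⁴⁺ (Z=22, 18 e⁻), Zr⁴⁺ (Z=40, 36 e⁻), Y³⁺ (Z=39, 36 e⁻), Sr²⁺ (Z=38, 36 e⁻), Rb⁺ (Z=37, 36 e⁻), Cs⁺ (Z=55, 54 e⁻). Ti⁴⁺ < Zr⁴⁺ (same group, period 4 vs 5); Zr⁴⁺ < Y³⁺ (both 36 e⁻, Z=40>39); Y³⁺ < Sr²⁺ (isoelectronic, higher Z=39 is smaller); Sr²⁺ < Rb⁺ (both 36 e⁻, Z=38>37); Rb⁺ < Cs⁺ (same group, period 5 vs 6).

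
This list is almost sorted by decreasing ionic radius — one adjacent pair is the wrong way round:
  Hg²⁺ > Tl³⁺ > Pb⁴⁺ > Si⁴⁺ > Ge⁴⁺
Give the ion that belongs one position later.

Scanning neighbour by neighbour, only Si⁴⁺/Ge⁴⁺ violates a trend: same group and charge — period 3 sits above period 4, so Si⁴⁺ is smaller. That makes Si⁴⁺ the one sitting a position early relative to where it belongs.

Si⁴⁺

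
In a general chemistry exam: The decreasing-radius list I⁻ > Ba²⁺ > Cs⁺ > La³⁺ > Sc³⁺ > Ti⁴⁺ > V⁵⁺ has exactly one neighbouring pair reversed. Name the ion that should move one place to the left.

Cs⁺

The pair Ba²⁺, Cs⁺ is the wrong way round — both have 54 electrons but Z(Ba)=56 > Z(Cs)=55, so Ba²⁺ should be the smaller of the two. All other adjacent pairs agree with periodic trends, so Cs⁺ is the misplaced ion.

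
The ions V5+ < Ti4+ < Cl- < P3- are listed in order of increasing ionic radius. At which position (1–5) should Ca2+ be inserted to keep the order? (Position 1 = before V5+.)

3

Isoelectronic series (18 e⁻ each). Size is set by nuclear charge: more protons means a smaller ion. V5+ (Z=23), Ti4+ (Z=22), Ca2+ (Z=20), Cl- (Z=17), P3- (Z=15).
With Ca2+ included the full order is V5+ < Ti4+ < Ca2+ < Cl- < P3-, so it takes position 3.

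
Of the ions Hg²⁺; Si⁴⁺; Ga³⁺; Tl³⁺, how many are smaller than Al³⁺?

Electron counts and nuclear charges: Si⁴⁺ has 10 e⁻ (Z=14), Al³⁺ has 10 e⁻ (Z=13), Ga³⁺ has 28 e⁻ (Z=31), Tl³⁺ has 78 e⁻ (Z=81), Hg²⁺ has 78 e⁻ (Z=80). Si⁴⁺ < Al³⁺ (isoelectronic, higher Z=14 is smaller); Al³⁺ < Ga³⁺ (same group, 1 shell fewer); Ga³⁺ < Tl³⁺ (same group, 2 shells fewer); Tl³⁺ < Hg²⁺ (both 78 e⁻, Z=81>80).
Relative to Al³⁺, the ions that are smaller are Si⁴⁺. That's 1.

1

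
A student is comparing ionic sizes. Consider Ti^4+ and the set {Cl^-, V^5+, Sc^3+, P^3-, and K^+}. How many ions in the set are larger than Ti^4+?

All of these have 18 electrons (isoelectronic). With the same electron cloud, the ion with the most protons pulls it in tightest. Nuclear charges: V^5+ (Z=23), Ti^4+ (Z=22), Sc^3+ (Z=21), K^+ (Z=19), Cl^- (Z=17), P^3- (Z=15). Highest Z is smallest.
Placing each against Ti^4+: smaller — V^5+; larger — Sc^3+, K^+, Cl^-, P^3-. Count: 4.

4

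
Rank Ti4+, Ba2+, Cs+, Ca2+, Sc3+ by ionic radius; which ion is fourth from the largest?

Work out protons and electrons: Ti4+ has 18 e⁻ (Z=22), Sc3+ has 18 e⁻ (Z=21), Ca2+ has 18 e⁻ (Z=20), Ba2+ has 54 e⁻ (Z=56), Cs+ has 54 e⁻ (Z=55). Ti4+ < Sc3+ (both 18 e⁻, Z=22>21); Sc3+ < Ca2+ (isoelectronic, higher Z=21 is smaller); Ca2+ < Ba2+ (same group, period 4 vs 6); Ba2+ < Cs+ (isoelectronic, higher Z=56 is smaller).
So the order is Ti4+ < Sc3+ < Ca2+ < Ba2+ < Cs+; the 4th-largest ion is Sc3+.

Sc3+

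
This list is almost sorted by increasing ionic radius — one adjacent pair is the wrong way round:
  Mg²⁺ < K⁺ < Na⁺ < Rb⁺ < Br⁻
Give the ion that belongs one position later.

The pair K⁺, Na⁺ is the wrong way round — same group and charge — period 3 sits above period 4, so Na⁺ is smaller. All other adjacent pairs agree with periodic trends, so K⁺ is the misplaced ion.

K⁺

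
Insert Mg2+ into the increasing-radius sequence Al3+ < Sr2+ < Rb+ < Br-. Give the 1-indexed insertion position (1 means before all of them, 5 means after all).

Al3+: 10 e⁻, Z=13, Mg2+: 10 e⁻, Z=12, Sr2+: 36 e⁻, Z=38, Rb+: 36 e⁻, Z=37, Br-: 36 e⁻, Z=35. Al3+ < Mg2+ (isoelectronic, higher Z=13 is smaller); Mg2+ < Sr2+ (same group, 2 shells fewer); Sr2+ < Rb+ (both 36 e⁻, Z=38>37); Rb+ < Br- (isoelectronic, higher Z=37 is smaller).
Putting Mg2+ in gives Al3+ < Mg2+ < Sr2+ < Rb+ < Br-; it lands at slot 2.

2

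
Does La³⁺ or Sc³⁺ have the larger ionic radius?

La³⁺

Same group, same charge. Going down the group adds an extra shell of electrons, so the ion gets larger: Sc³⁺ is highest in the group and smallest.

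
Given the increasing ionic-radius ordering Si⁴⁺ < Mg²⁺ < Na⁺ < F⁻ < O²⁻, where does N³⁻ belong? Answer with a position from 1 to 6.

Each ion has 10 electrons. The ranking follows nuclear charge in reverse — greater Z gives a smaller radius. Si⁴⁺ (Z=14), Mg²⁺ (Z=12), Na⁺ (Z=11), F⁻ (Z=9), O²⁻ (Z=8), N³⁻ (Z=7).
Merged order: Si⁴⁺ < Mg²⁺ < Na⁺ < F⁻ < O²⁻ < N³⁻ — N³⁻ is number 6.

6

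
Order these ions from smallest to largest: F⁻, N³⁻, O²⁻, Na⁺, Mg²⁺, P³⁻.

Electron counts and nuclear charges: Mg²⁺ has 10 e⁻ (Z=12), Na⁺ has 10 e⁻ (Z=11), F⁻ has 10 e⁻ (Z=9), O²⁻ has 10 e⁻ (Z=8), N³⁻ has 10 e⁻ (Z=7), P³⁻ has 18 e⁻ (Z=15). Mg²⁺ < Na⁺ (both 10 e⁻, Z=12>11); Na⁺ < F⁻ (both 10 e⁻, Z=11>9); F⁻ < O²⁻ (isoelectronic, higher Z=9 is smaller); O²⁻ < N³⁻ (both 10 e⁻, Z=8>7); N³⁻ < P³⁻ (same group, 1 shell fewer).

Mg²⁺ < Na⁺ < F⁻ < O²⁻ < N³⁻ < P³⁻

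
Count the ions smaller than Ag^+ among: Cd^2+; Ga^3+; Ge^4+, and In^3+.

4

Work out protons and electrons: Ge^4+ has 28 e⁻ (Z=32), Ga^3+ has 28 e⁻ (Z=31), In^3+ has 46 e⁻ (Z=49), Cd^2+ has 46 e⁻ (Z=48), Ag^+ has 46 e⁻ (Z=47). Ge^4+ < Ga^3+ (isoelectronic, higher Z=32 is smaller); Ga^3+ < In^3+ (same group, period 4 vs 5); In^3+ < Cd^2+ (isoelectronic, higher Z=49 is smaller); Cd^2+ < Ag^+ (both 46 e⁻, Z=48>47).
Overall: Ge^4+ < Ga^3+ < In^3+ < Cd^2+ < Ag^+. Ag^+ has 4 below it and 0 above. So 4 are smaller.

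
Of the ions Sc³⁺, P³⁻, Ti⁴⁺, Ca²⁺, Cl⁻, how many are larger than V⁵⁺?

Each ion has 18 electrons. The ranking follows nuclear charge in reverse — greater Z gives a smaller radius. V⁵⁺ (Z=23), Ti⁴⁺ (Z=22), Sc³⁺ (Z=21), Ca²⁺ (Z=20), Cl⁻ (Z=17), P³⁻ (Z=15).
Placing each against V⁵⁺: smaller — none; larger — Ti⁴⁺, Sc³⁺, Ca²⁺, Cl⁻, P³⁻. So 5 are larger.

5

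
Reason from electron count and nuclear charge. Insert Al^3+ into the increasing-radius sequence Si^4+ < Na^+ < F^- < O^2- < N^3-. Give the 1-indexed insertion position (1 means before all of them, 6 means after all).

Each ion has 10 electrons. The ranking follows nuclear charge in reverse — greater Z gives a smaller radius. Si^4+ (Z=14), Al^3+ (Z=13), Na^+ (Z=11), F^- (Z=9), O^2- (Z=8), N^3- (Z=7).
The complete sequence is Si^4+ < Al^3+ < Na^+ < F^- < O^2- < N^3-. Al^3+ sits at position 2.

2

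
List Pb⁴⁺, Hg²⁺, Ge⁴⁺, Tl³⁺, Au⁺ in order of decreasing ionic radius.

Electron counts and nuclear charges: Ge⁴⁺: 28 e⁻, Z=32, Pb⁴⁺: 78 e⁻, Z=82, Tl³⁺: 78 e⁻, Z=81, Hg²⁺: 78 e⁻, Z=80, Au⁺: 78 e⁻, Z=79. Ge⁴⁺ < Pb⁴⁺ (same group, period 4 vs 6); Pb⁴⁺ < Tl³⁺ (isoelectronic, higher Z=82 is smaller); Tl³⁺ < Hg²⁺ (both 78 e⁻, Z=81>80); Hg²⁺ < Au⁺ (isoelectronic, higher Z=80 is smaller).

Au⁺ > Hg²⁺ > Tl³⁺ > Pb⁴⁺ > Ge⁴⁺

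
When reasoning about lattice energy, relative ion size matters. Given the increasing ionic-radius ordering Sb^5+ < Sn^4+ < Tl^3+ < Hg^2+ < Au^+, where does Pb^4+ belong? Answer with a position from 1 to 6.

Electron counts and nuclear charges: Sb^5+ has 46 e⁻ (Z=51), Sn^4+ has 46 e⁻ (Z=50), Pb^4+ has 78 e⁻ (Z=82), Tl^3+ has 78 e⁻ (Z=81), Hg^2+ has 78 e⁻ (Z=80), Au^+ has 78 e⁻ (Z=79). Sb^5+ < Sn^4+ (both 46 e⁻, Z=51>50); Sn^4+ < Pb^4+ (same group, 1 shell fewer); Pb^4+ < Tl^3+ (isoelectronic, higher Z=82 is smaller); Tl^3+ < Hg^2+ (isoelectronic, higher Z=81 is smaller); Hg^2+ < Au^+ (isoelectronic, higher Z=80 is smaller).
Putting Pb^4+ in gives Sb^5+ < Sn^4+ < Pb^4+ < Tl^3+ < Hg^2+ < Au^+; it lands at slot 3.

3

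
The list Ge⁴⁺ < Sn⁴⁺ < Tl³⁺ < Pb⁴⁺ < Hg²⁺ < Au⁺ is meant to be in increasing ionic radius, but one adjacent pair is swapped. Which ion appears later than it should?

Pb⁴⁺

The pair Tl³⁺, Pb⁴⁺ is the wrong way round — both have 78 electrons but Z(Pb)=82 > Z(Tl)=81, so Pb⁴⁺ should be the smaller of the two. All other adjacent pairs agree with periodic trends, so Pb⁴⁺ is the misplaced ion.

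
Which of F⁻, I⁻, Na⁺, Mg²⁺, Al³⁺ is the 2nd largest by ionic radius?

F⁻

Tabulating Z and e⁻: Al³⁺ has 10 e⁻ (Z=13), Mg²⁺ has 10 e⁻ (Z=12), Na⁺ has 10 e⁻ (Z=11), F⁻ has 10 e⁻ (Z=9), I⁻ has 54 e⁻ (Z=53). Al³⁺ < Mg²⁺ (isoelectronic, higher Z=13 is smaller); Mg²⁺ < Na⁺ (isoelectronic, higher Z=12 is smaller); Na⁺ < F⁻ (isoelectronic, higher Z=11 is smaller); F⁻ < I⁻ (same group, 3 shells fewer).
That gives Al³⁺ < Mg²⁺ < Na⁺ < F⁻ < I⁻. From the largest end, number 2 is F⁻.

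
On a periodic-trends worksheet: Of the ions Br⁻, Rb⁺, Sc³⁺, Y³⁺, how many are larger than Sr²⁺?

2

Work out protons and electrons: Sc³⁺ (Z=21, 18 e⁻), Y³⁺ (Z=39, 36 e⁻), Sr²⁺ (Z=38, 36 e⁻), Rb⁺ (Z=37, 36 e⁻), Br⁻ (Z=35, 36 e⁻). Sc³⁺ < Y³⁺ (same group, 1 shell fewer); Y³⁺ < Sr²⁺ (both 36 e⁻, Z=39>38); Sr²⁺ < Rb⁺ (isoelectronic, higher Z=38 is smaller); Rb⁺ < Br⁻ (isoelectronic, higher Z=37 is smaller).
Ordering all of them (including Sr²⁺) by radius gives Sc³⁺ < Y³⁺ < Sr²⁺ < Rb⁺ < Br⁻. So 2 are larger.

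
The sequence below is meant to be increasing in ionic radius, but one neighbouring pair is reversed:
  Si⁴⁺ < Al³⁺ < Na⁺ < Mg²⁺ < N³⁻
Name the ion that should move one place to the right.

Na⁺

The pair Na⁺, Mg²⁺ is the wrong way round — both have 10 electrons but Z(Mg)=12 > Z(Na)=11, so Mg²⁺ should be the smaller of the two. All other adjacent pairs agree with periodic trends, so Na⁺ is the misplaced ion.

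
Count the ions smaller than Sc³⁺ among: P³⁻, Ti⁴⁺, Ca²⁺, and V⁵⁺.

2

These species are isoelectronic with 18 electrons. The only difference is the number of protons: V⁵⁺ (Z=23), Ti⁴⁺ (Z=22), Sc³⁺ (Z=21), Ca²⁺ (Z=20), P³⁻ (Z=15). The strongest nuclear pull (V⁵⁺) gives the smallest ion.
Relative to Sc³⁺, the ions that are smaller are V⁵⁺, Ti⁴⁺. That's 2.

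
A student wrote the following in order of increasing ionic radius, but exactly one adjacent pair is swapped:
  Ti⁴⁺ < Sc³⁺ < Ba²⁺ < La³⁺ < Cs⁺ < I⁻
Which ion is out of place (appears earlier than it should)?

Ba²⁺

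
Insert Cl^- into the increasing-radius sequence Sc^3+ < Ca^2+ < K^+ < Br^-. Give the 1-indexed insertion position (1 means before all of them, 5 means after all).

4

Electron counts and nuclear charges: Sc^3+ (Z=21, 18 e⁻), Ca^2+ (Z=20, 18 e⁻), K^+ (Z=19, 18 e⁻), Cl^- (Z=17, 18 e⁻), Br^- (Z=35, 36 e⁻). Sc^3+ < Ca^2+ (both 18 e⁻, Z=21>20); Ca^2+ < K^+ (both 18 e⁻, Z=20>19); K^+ < Cl^- (isoelectronic, higher Z=19 is smaller); Cl^- < Br^- (same group, period 3 vs 4).
Putting Cl^- in gives Sc^3+ < Ca^2+ < K^+ < Cl^- < Br^-; it lands at slot 4.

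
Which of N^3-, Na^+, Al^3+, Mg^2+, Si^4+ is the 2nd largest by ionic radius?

Na^+

Each ion has 10 electrons. The ranking follows nuclear charge in reverse — greater Z gives a smaller radius. Si^4+ (Z=14), Al^3+ (Z=13), Mg^2+ (Z=12), Na^+ (Z=11), N^3- (Z=7).
So the order is Si^4+ < Al^3+ < Mg^2+ < Na^+ < N^3-; the 2nd-largest ion is Na^+.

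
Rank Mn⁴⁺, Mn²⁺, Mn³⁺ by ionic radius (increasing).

Mn⁴⁺ < Mn³⁺ < Mn²⁺

These are all Mn ions. Removing more electrons (higher positive charge) pulls the remaining electrons in closer, so Mn⁴⁺ is smallest and Mn²⁺ is largest.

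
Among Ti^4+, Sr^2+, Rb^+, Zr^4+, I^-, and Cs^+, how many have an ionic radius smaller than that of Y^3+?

Work out protons and electrons: Ti^4+ has 18 e⁻ (Z=22), Zr^4+ has 36 e⁻ (Z=40), Y^3+ has 36 e⁻ (Z=39), Sr^2+ has 36 e⁻ (Z=38), Rb^+ has 36 e⁻ (Z=37), Cs^+ has 54 e⁻ (Z=55), I^- has 54 e⁻ (Z=53). Ti^4+ < Zr^4+ (same group, period 4 vs 5); Zr^4+ < Y^3+ (isoelectronic, higher Z=40 is smaller); Y^3+ < Sr^2+ (isoelectronic, higher Z=39 is smaller); Sr^2+ < Rb^+ (isoelectronic, higher Z=38 is smaller); Rb^+ < Cs^+ (same group, 1 shell fewer); Cs^+ < I^- (isoelectronic, higher Z=55 is smaller).
Placing each against Y^3+: smaller — Ti^4+, Zr^4+; larger — Sr^2+, Rb^+, Cs^+, I^-. So 2 are smaller.

2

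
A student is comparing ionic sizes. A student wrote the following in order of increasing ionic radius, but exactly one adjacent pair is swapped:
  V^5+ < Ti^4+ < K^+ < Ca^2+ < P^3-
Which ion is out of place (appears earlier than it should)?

K^+

Compare adjacent ions: they are isoelectronic (18 e⁻) and Ca has more protons than K (20 vs 19), making Ca^2+ smaller — yet in this increasing list K^+ sits before Ca^2+. Nothing else is reversed, so K^+ should move one place to the right.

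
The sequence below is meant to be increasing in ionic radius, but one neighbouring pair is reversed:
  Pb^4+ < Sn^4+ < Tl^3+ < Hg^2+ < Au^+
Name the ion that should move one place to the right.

The pair Pb^4+, Sn^4+ is the wrong way round — Sn^4+ and Pb^4+ are in one column with the same charge; the lighter period-5 ion has one fewer shell and is smaller. All other adjacent pairs agree with periodic trends, so Pb^4+ is the misplaced ion.

Pb^4+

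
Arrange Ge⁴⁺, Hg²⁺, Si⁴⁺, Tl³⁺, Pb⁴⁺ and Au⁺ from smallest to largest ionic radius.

Work out protons and electrons: Si⁴⁺ (Z=14, 10 e⁻), Ge⁴⁺ (Z=32, 28 e⁻), Pb⁴⁺ (Z=82, 78 e⁻), Tl³⁺ (Z=81, 78 e⁻), Hg²⁺ (Z=80, 78 e⁻), Au⁺ (Z=79, 78 e⁻). Si⁴⁺ < Ge⁴⁺ (same group, period 3 vs 4); Ge⁴⁺ < Pb⁴⁺ (same group, period 4 vs 6); Pb⁴⁺ < Tl³⁺ (both 78 e⁻, Z=82>81); Tl³⁺ < Hg²⁺ (both 78 e⁻, Z=81>80); Hg²⁺ < Au⁺ (isoelectronic, higher Z=80 is smaller).

Si⁴⁺ < Ge⁴⁺ < Pb⁴⁺ < Tl³⁺ < Hg²⁺ < Au⁺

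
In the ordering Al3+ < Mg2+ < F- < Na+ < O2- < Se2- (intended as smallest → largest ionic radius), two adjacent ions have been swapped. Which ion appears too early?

Check each adjacent pair. F- and Na+ are reversed: both have 10 electrons but Z(Na)=11 > Z(F)=9, so Na+ should be the smaller of the two. No other neighbouring pair contradicts the periodic trends, so F- is the ion listed too early.

F-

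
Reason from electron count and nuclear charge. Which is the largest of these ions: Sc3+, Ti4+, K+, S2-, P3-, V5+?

P3-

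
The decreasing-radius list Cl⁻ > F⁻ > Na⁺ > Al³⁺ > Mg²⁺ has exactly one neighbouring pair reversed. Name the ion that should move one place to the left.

Mg²⁺

Check each adjacent pair. Al³⁺ and Mg²⁺ are reversed: Al³⁺ and Mg²⁺ share 10 electrons; the higher nuclear charge on Al (Z=13) contracts it more, so Al³⁺ < Mg²⁺. No other neighbouring pair contradicts the periodic trends, so Mg²⁺ is the ion listed too late.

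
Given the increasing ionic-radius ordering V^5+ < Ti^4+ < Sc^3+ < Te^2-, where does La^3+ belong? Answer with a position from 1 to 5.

4

V^5+: 18 e⁻, Z=23, Ti^4+: 18 e⁻, Z=22, Sc^3+: 18 e⁻, Z=21, La^3+: 54 e⁻, Z=57, Te^2-: 54 e⁻, Z=52. V^5+ < Ti^4+ (isoelectronic, higher Z=23 is smaller); Ti^4+ < Sc^3+ (both 18 e⁻, Z=22>21); Sc^3+ < La^3+ (same group, 2 shells fewer); La^3+ < Te^2- (isoelectronic, higher Z=57 is smaller).
Putting La^3+ in gives V^5+ < Ti^4+ < Sc^3+ < La^3+ < Te^2-; it lands at slot 4.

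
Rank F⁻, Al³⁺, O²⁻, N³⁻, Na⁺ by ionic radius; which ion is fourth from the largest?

All of these have 10 electrons (isoelectronic). With the same electron cloud, the ion with the most protons pulls it in tightest. Nuclear charges: Al³⁺ (Z=13), Na⁺ (Z=11), F⁻ (Z=9), O²⁻ (Z=8), N³⁻ (Z=7). Highest Z is smallest.
Ordering: Al³⁺ < Na⁺ < F⁻ < O²⁻ < N³⁻. The fourth largest is Na⁺.

Na⁺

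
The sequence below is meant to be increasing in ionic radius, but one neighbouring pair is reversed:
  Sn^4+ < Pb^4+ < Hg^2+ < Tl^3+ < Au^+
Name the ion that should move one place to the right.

Hg^2+

Compare adjacent ions: Tl^3+ and Hg^2+ share 78 electrons; the higher nuclear charge on Tl (Z=81) contracts it more, so Tl^3+ < Hg^2+ — yet in this increasing list Hg^2+ sits before Tl^3+. Nothing else is reversed, so Hg^2+ should move one place to the right.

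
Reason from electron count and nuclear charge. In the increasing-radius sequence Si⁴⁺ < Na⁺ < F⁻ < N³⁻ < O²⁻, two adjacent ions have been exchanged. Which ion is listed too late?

O²⁻

Scanning neighbour by neighbour, only N³⁻/O²⁻ violates a trend: O²⁻ and N³⁻ share 10 electrons; the higher nuclear charge on O (Z=8) contracts it more, so O²⁻ < N³⁻. That makes O²⁻ the one sitting a position late relative to where it belongs.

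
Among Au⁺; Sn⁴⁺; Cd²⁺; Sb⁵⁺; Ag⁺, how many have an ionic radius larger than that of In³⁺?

Electron counts and nuclear charges: Sb⁵⁺ has 46 e⁻ (Z=51), Sn⁴⁺ has 46 e⁻ (Z=50), In³⁺ has 46 e⁻ (Z=49), Cd²⁺ has 46 e⁻ (Z=48), Ag⁺ has 46 e⁻ (Z=47), Au⁺ has 78 e⁻ (Z=79). Sb⁵⁺ < Sn⁴⁺ (both 46 e⁻, Z=51>50); Sn⁴⁺ < In³⁺ (both 46 e⁻, Z=50>49); In³⁺ < Cd²⁺ (both 46 e⁻, Z=49>48); Cd²⁺ < Ag⁺ (both 46 e⁻, Z=48>47); Ag⁺ < Au⁺ (same group, 1 shell fewer).
Ordering all of them (including In³⁺) by radius gives Sb⁵⁺ < Sn⁴⁺ < In³⁺ < Cd²⁺ < Ag⁺ < Au⁺. So 3 are larger.

3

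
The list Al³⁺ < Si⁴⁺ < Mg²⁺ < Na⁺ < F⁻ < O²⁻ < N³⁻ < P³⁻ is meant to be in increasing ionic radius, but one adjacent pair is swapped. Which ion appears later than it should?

Si⁴⁺

Compare adjacent ions: both have 10 electrons but Z(Si)=14 > Z(Al)=13, so Si⁴⁺ should be the smaller of the two — yet in this increasing list Al³⁺ sits before Si⁴⁺. Nothing else is reversed, so Si⁴⁺ should move one place to the left.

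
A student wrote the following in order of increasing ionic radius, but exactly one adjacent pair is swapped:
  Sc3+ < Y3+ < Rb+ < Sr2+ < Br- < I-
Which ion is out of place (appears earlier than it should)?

Rb+

Compare adjacent ions: both have 36 electrons but Z(Sr)=38 > Z(Rb)=37, so Sr2+ should be the smaller of the two — yet in this increasing list Rb+ sits before Sr2+. Nothing else is reversed, so Rb+ should move one place to the right.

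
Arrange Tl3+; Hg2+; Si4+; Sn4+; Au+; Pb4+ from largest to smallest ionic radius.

Au+ > Hg2+ > Tl3+ > Pb4+ > Sn4+ > Si4+

Tabulating Z and e⁻: Si4+ (Z=14, 10 e⁻), Sn4+ (Z=50, 46 e⁻), Pb4+ (Z=82, 78 e⁻), Tl3+ (Z=81, 78 e⁻), Hg2+ (Z=80, 78 e⁻), Au+ (Z=79, 78 e⁻). Si4+ < Sn4+ (same group, period 3 vs 5); Sn4+ < Pb4+ (same group, 1 shell fewer); Pb4+ < Tl3+ (both 78 e⁻, Z=82>81); Tl3+ < Hg2+ (both 78 e⁻, Z=81>80); Hg2+ < Au+ (both 78 e⁻, Z=80>79).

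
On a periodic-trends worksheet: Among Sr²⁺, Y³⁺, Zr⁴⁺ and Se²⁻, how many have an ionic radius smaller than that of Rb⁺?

3

All of these have 36 electrons (isoelectronic). With the same electron cloud, the ion with the most protons pulls it in tightest. Nuclear charges: Zr⁴⁺ (Z=40), Y³⁺ (Z=39), Sr²⁺ (Z=38), Rb⁺ (Z=37), Se²⁻ (Z=34). Highest Z is smallest.
Ordering all of them (including Rb⁺) by radius gives Zr⁴⁺ < Y³⁺ < Sr²⁺ < Rb⁺ < Se²⁻. That's 3.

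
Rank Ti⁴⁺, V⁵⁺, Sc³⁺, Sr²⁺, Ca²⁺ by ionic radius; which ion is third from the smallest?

V⁵⁺ has 18 e⁻ (Z=23), Ti⁴⁺ has 18 e⁻ (Z=22), Sc³⁺ has 18 e⁻ (Z=21), Ca²⁺ has 18 e⁻ (Z=20), Sr²⁺ has 36 e⁻ (Z=38). V⁵⁺ < Ti⁴⁺ (both 18 e⁻, Z=23>22); Ti⁴⁺ < Sc³⁺ (both 18 e⁻, Z=22>21); Sc³⁺ < Ca²⁺ (isoelectronic, higher Z=21 is smaller); Ca²⁺ < Sr²⁺ (same group, 1 shell fewer).
Full ascending order: V⁵⁺ < Ti⁴⁺ < Sc³⁺ < Ca²⁺ < Sr²⁺. Counting from the smallest, position 3 is Sc³⁺.

Sc³⁺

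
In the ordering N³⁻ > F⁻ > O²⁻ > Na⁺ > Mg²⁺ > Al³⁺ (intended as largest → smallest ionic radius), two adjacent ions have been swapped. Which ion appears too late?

O²⁻

Check each adjacent pair. F⁻ and O²⁻ are reversed: they are isoelectronic (10 e⁻) and F has more protons than O (9 vs 8), making F⁻ smaller. No other neighbouring pair contradicts the periodic trends, so O²⁻ is the ion listed too late.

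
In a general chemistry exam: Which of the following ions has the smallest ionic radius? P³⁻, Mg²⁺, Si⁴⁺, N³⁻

Si⁴⁺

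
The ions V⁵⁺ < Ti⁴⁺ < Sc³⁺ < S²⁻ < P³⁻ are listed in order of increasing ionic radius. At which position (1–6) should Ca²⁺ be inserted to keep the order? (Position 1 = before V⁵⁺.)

These species are isoelectronic with 18 electrons. The only difference is the number of protons: V⁵⁺ (Z=23), Ti⁴⁺ (Z=22), Sc³⁺ (Z=21), Ca²⁺ (Z=20), S²⁻ (Z=16), P³⁻ (Z=15). The strongest nuclear pull (V⁵⁺) gives the smallest ion.
The complete sequence is V⁵⁺ < Ti⁴⁺ < Sc³⁺ < Ca²⁺ < S²⁻ < P³⁻. Ca²⁺ sits at position 4.

4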